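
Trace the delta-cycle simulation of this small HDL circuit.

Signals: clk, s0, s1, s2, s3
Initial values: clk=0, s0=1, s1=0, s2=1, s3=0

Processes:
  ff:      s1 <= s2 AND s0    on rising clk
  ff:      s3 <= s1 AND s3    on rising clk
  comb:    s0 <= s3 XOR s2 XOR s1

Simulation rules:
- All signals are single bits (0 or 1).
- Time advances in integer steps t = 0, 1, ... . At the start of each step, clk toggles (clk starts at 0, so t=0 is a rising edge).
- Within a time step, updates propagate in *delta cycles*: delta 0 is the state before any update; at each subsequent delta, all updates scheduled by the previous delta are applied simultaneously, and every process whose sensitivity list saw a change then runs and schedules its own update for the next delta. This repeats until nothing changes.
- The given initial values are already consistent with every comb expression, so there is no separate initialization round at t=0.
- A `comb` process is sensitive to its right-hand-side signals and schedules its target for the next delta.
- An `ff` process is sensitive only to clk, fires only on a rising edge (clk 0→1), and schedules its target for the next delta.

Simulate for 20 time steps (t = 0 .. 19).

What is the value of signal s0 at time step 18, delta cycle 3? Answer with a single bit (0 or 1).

1

t0.Δ0 s0=1 s1=0 s3=0 clk=0 s2=1
t0.Δ1 s0=1 s1=0 s3=0 clk=1 s2=1
t0.Δ2 s0=1 s1=1 s3=0 clk=1 s2=1
t0.Δ3 s0=0 s1=1 s3=0 clk=1 s2=1
t1.Δ0 s0=0 s1=1 s3=0 clk=1 s2=1
t1.Δ1 s0=0 s1=1 s3=0 clk=0 s2=1
t2.Δ0 s0=0 s1=1 s3=0 clk=0 s2=1
t2.Δ1 s0=0 s1=1 s3=0 clk=1 s2=1
t2.Δ2 s0=0 s1=0 s3=0 clk=1 s2=1
t2.Δ3 s0=1 s1=0 s3=0 clk=1 s2=1
t3.Δ0 s0=1 s1=0 s3=0 clk=1 s2=1
t3.Δ1 s0=1 s1=0 s3=0 clk=0 s2=1
t4.Δ0 s0=1 s1=0 s3=0 clk=0 s2=1
t4.Δ1 s0=1 s1=0 s3=0 clk=1 s2=1
t4.Δ2 s0=1 s1=1 s3=0 clk=1 s2=1
t4.Δ3 s0=0 s1=1 s3=0 clk=1 s2=1
t5.Δ0 s0=0 s1=1 s3=0 clk=1 s2=1
t5.Δ1 s0=0 s1=1 s3=0 clk=0 s2=1
t6.Δ0 s0=0 s1=1 s3=0 clk=0 s2=1
t6.Δ1 s0=0 s1=1 s3=0 clk=1 s2=1
t6.Δ2 s0=0 s1=0 s3=0 clk=1 s2=1
t6.Δ3 s0=1 s1=0 s3=0 clk=1 s2=1
t7.Δ0 s0=1 s1=0 s3=0 clk=1 s2=1
t7.Δ1 s0=1 s1=0 s3=0 clk=0 s2=1
t8.Δ0 s0=1 s1=0 s3=0 clk=0 s2=1
t8.Δ1 s0=1 s1=0 s3=0 clk=1 s2=1
t8.Δ2 s0=1 s1=1 s3=0 clk=1 s2=1
t8.Δ3 s0=0 s1=1 s3=0 clk=1 s2=1
t9.Δ0 s0=0 s1=1 s3=0 clk=1 s2=1
t9.Δ1 s0=0 s1=1 s3=0 clk=0 s2=1
t10.Δ0 s0=0 s1=1 s3=0 clk=0 s2=1
t10.Δ1 s0=0 s1=1 s3=0 clk=1 s2=1
t10.Δ2 s0=0 s1=0 s3=0 clk=1 s2=1
t10.Δ3 s0=1 s1=0 s3=0 clk=1 s2=1
t11.Δ0 s0=1 s1=0 s3=0 clk=1 s2=1
t11.Δ1 s0=1 s1=0 s3=0 clk=0 s2=1
t12.Δ0 s0=1 s1=0 s3=0 clk=0 s2=1
t12.Δ1 s0=1 s1=0 s3=0 clk=1 s2=1
t12.Δ2 s0=1 s1=1 s3=0 clk=1 s2=1
t12.Δ3 s0=0 s1=1 s3=0 clk=1 s2=1
t13.Δ0 s0=0 s1=1 s3=0 clk=1 s2=1
t13.Δ1 s0=0 s1=1 s3=0 clk=0 s2=1
t14.Δ0 s0=0 s1=1 s3=0 clk=0 s2=1
t14.Δ1 s0=0 s1=1 s3=0 clk=1 s2=1
t14.Δ2 s0=0 s1=0 s3=0 clk=1 s2=1
t14.Δ3 s0=1 s1=0 s3=0 clk=1 s2=1
t15.Δ0 s0=1 s1=0 s3=0 clk=1 s2=1
t15.Δ1 s0=1 s1=0 s3=0 clk=0 s2=1
t16.Δ0 s0=1 s1=0 s3=0 clk=0 s2=1
t16.Δ1 s0=1 s1=0 s3=0 clk=1 s2=1
t16.Δ2 s0=1 s1=1 s3=0 clk=1 s2=1
t16.Δ3 s0=0 s1=1 s3=0 clk=1 s2=1
t17.Δ0 s0=0 s1=1 s3=0 clk=1 s2=1
t17.Δ1 s0=0 s1=1 s3=0 clk=0 s2=1
t18.Δ0 s0=0 s1=1 s3=0 clk=0 s2=1
t18.Δ1 s0=0 s1=1 s3=0 clk=1 s2=1
t18.Δ2 s0=0 s1=0 s3=0 clk=1 s2=1
t18.Δ3 s0=1 s1=0 s3=0 clk=1 s2=1
t19.Δ0 s0=1 s1=0 s3=0 clk=1 s2=1
t19.Δ1 s0=1 s1=0 s3=0 clk=0 s2=1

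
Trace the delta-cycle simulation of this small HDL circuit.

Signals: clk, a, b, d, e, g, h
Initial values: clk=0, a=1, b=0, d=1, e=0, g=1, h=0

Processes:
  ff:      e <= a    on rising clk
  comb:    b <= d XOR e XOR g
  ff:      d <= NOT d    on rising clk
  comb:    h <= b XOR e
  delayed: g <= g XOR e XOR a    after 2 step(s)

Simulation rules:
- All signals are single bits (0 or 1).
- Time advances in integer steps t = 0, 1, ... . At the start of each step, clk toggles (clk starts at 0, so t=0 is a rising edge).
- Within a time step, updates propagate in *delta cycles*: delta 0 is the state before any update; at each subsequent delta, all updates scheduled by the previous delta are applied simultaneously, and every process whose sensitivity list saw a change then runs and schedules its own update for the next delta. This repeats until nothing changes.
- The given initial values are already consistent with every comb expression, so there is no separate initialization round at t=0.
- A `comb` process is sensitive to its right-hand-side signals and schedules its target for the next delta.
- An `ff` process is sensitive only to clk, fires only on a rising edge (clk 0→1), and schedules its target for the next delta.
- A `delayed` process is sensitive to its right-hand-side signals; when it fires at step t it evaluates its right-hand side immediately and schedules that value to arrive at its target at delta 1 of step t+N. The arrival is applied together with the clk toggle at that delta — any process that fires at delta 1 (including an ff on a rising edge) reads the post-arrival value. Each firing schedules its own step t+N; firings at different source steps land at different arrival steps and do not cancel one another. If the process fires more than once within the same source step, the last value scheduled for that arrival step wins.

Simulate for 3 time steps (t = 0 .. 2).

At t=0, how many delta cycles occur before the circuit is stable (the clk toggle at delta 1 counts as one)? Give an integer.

3

t=0 Δ0: a=1 g=1 b=0 d=1 clk=0 e=0 h=0
  Δ1: clk:0→1
  Δ2: d:1→0, e:0→1
  Δ3: h:0→1
  (3Δ to stable)
t=1 Δ0: a=1 g=1 b=0 d=0 clk=1 e=1 h=1
  Δ1: clk:1→0
  (1Δ to stable)
t=2 Δ0: a=1 g=1 b=0 d=0 clk=0 e=1 h=1
  Δ1: clk:0→1
  Δ2: d:0→1
  Δ3: b:0→1
  Δ4: h:1→0
  (4Δ to stable)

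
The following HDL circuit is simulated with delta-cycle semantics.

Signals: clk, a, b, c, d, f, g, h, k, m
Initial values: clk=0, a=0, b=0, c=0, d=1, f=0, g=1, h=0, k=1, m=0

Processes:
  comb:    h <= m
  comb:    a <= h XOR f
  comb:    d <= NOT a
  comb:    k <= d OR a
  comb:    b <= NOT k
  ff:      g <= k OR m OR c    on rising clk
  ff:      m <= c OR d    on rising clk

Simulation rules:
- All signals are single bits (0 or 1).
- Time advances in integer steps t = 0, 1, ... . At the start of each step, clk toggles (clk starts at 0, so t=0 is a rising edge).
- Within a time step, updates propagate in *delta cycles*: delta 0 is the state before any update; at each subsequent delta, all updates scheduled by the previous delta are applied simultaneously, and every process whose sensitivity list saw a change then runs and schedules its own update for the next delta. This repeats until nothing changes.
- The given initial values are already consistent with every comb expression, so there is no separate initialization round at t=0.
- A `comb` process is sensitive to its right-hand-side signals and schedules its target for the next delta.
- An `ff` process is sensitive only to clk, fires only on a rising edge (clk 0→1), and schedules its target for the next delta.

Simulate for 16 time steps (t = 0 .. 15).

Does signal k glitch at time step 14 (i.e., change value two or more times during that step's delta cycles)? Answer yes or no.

yes

t0.Δ0 m=0 d=1 f=0 b=0 c=0 g=1 h=0 clk=0 a=0 k=1
t0.Δ1 m=0 d=1 f=0 b=0 c=0 g=1 h=0 clk=1 a=0 k=1
t0.Δ2 m=1 d=1 f=0 b=0 c=0 g=1 h=0 clk=1 a=0 k=1
t0.Δ3 m=1 d=1 f=0 b=0 c=0 g=1 h=1 clk=1 a=0 k=1
t0.Δ4 m=1 d=1 f=0 b=0 c=0 g=1 h=1 clk=1 a=1 k=1
t0.Δ5 m=1 d=0 f=0 b=0 c=0 g=1 h=1 clk=1 a=1 k=1
t1.Δ0 m=1 d=0 f=0 b=0 c=0 g=1 h=1 clk=1 a=1 k=1
t1.Δ1 m=1 d=0 f=0 b=0 c=0 g=1 h=1 clk=0 a=1 k=1
t2.Δ0 m=1 d=0 f=0 b=0 c=0 g=1 h=1 clk=0 a=1 k=1
t2.Δ1 m=1 d=0 f=0 b=0 c=0 g=1 h=1 clk=1 a=1 k=1
t2.Δ2 m=0 d=0 f=0 b=0 c=0 g=1 h=1 clk=1 a=1 k=1
t2.Δ3 m=0 d=0 f=0 b=0 c=0 g=1 h=0 clk=1 a=1 k=1
t2.Δ4 m=0 d=0 f=0 b=0 c=0 g=1 h=0 clk=1 a=0 k=1
t2.Δ5 m=0 d=1 f=0 b=0 c=0 g=1 h=0 clk=1 a=0 k=0
t2.Δ6 m=0 d=1 f=0 b=1 c=0 g=1 h=0 clk=1 a=0 k=1
t2.Δ7 m=0 d=1 f=0 b=0 c=0 g=1 h=0 clk=1 a=0 k=1
t3.Δ0 m=0 d=1 f=0 b=0 c=0 g=1 h=0 clk=1 a=0 k=1
t3.Δ1 m=0 d=1 f=0 b=0 c=0 g=1 h=0 clk=0 a=0 k=1
t4.Δ0 m=0 d=1 f=0 b=0 c=0 g=1 h=0 clk=0 a=0 k=1
t4.Δ1 m=0 d=1 f=0 b=0 c=0 g=1 h=0 clk=1 a=0 k=1
t4.Δ2 m=1 d=1 f=0 b=0 c=0 g=1 h=0 clk=1 a=0 k=1
t4.Δ3 m=1 d=1 f=0 b=0 c=0 g=1 h=1 clk=1 a=0 k=1
t4.Δ4 m=1 d=1 f=0 b=0 c=0 g=1 h=1 clk=1 a=1 k=1
t4.Δ5 m=1 d=0 f=0 b=0 c=0 g=1 h=1 clk=1 a=1 k=1
t5.Δ0 m=1 d=0 f=0 b=0 c=0 g=1 h=1 clk=1 a=1 k=1
t5.Δ1 m=1 d=0 f=0 b=0 c=0 g=1 h=1 clk=0 a=1 k=1
t6.Δ0 m=1 d=0 f=0 b=0 c=0 g=1 h=1 clk=0 a=1 k=1
t6.Δ1 m=1 d=0 f=0 b=0 c=0 g=1 h=1 clk=1 a=1 k=1
t6.Δ2 m=0 d=0 f=0 b=0 c=0 g=1 h=1 clk=1 a=1 k=1
t6.Δ3 m=0 d=0 f=0 b=0 c=0 g=1 h=0 clk=1 a=1 k=1
t6.Δ4 m=0 d=0 f=0 b=0 c=0 g=1 h=0 clk=1 a=0 k=1
t6.Δ5 m=0 d=1 f=0 b=0 c=0 g=1 h=0 clk=1 a=0 k=0
t6.Δ6 m=0 d=1 f=0 b=1 c=0 g=1 h=0 clk=1 a=0 k=1
t6.Δ7 m=0 d=1 f=0 b=0 c=0 g=1 h=0 clk=1 a=0 k=1
t7.Δ0 m=0 d=1 f=0 b=0 c=0 g=1 h=0 clk=1 a=0 k=1
t7.Δ1 m=0 d=1 f=0 b=0 c=0 g=1 h=0 clk=0 a=0 k=1
t8.Δ0 m=0 d=1 f=0 b=0 c=0 g=1 h=0 clk=0 a=0 k=1
t8.Δ1 m=0 d=1 f=0 b=0 c=0 g=1 h=0 clk=1 a=0 k=1
t8.Δ2 m=1 d=1 f=0 b=0 c=0 g=1 h=0 clk=1 a=0 k=1
t8.Δ3 m=1 d=1 f=0 b=0 c=0 g=1 h=1 clk=1 a=0 k=1
t8.Δ4 m=1 d=1 f=0 b=0 c=0 g=1 h=1 clk=1 a=1 k=1
t8.Δ5 m=1 d=0 f=0 b=0 c=0 g=1 h=1 clk=1 a=1 k=1
t9.Δ0 m=1 d=0 f=0 b=0 c=0 g=1 h=1 clk=1 a=1 k=1
t9.Δ1 m=1 d=0 f=0 b=0 c=0 g=1 h=1 clk=0 a=1 k=1
t10.Δ0 m=1 d=0 f=0 b=0 c=0 g=1 h=1 clk=0 a=1 k=1
t10.Δ1 m=1 d=0 f=0 b=0 c=0 g=1 h=1 clk=1 a=1 k=1
t10.Δ2 m=0 d=0 f=0 b=0 c=0 g=1 h=1 clk=1 a=1 k=1
t10.Δ3 m=0 d=0 f=0 b=0 c=0 g=1 h=0 clk=1 a=1 k=1
t10.Δ4 m=0 d=0 f=0 b=0 c=0 g=1 h=0 clk=1 a=0 k=1
t10.Δ5 m=0 d=1 f=0 b=0 c=0 g=1 h=0 clk=1 a=0 k=0
t10.Δ6 m=0 d=1 f=0 b=1 c=0 g=1 h=0 clk=1 a=0 k=1
t10.Δ7 m=0 d=1 f=0 b=0 c=0 g=1 h=0 clk=1 a=0 k=1
t11.Δ0 m=0 d=1 f=0 b=0 c=0 g=1 h=0 clk=1 a=0 k=1
t11.Δ1 m=0 d=1 f=0 b=0 c=0 g=1 h=0 clk=0 a=0 k=1
t12.Δ0 m=0 d=1 f=0 b=0 c=0 g=1 h=0 clk=0 a=0 k=1
t12.Δ1 m=0 d=1 f=0 b=0 c=0 g=1 h=0 clk=1 a=0 k=1
t12.Δ2 m=1 d=1 f=0 b=0 c=0 g=1 h=0 clk=1 a=0 k=1
t12.Δ3 m=1 d=1 f=0 b=0 c=0 g=1 h=1 clk=1 a=0 k=1
t12.Δ4 m=1 d=1 f=0 b=0 c=0 g=1 h=1 clk=1 a=1 k=1
t12.Δ5 m=1 d=0 f=0 b=0 c=0 g=1 h=1 clk=1 a=1 k=1
t13.Δ0 m=1 d=0 f=0 b=0 c=0 g=1 h=1 clk=1 a=1 k=1
t13.Δ1 m=1 d=0 f=0 b=0 c=0 g=1 h=1 clk=0 a=1 k=1
t14.Δ0 m=1 d=0 f=0 b=0 c=0 g=1 h=1 clk=0 a=1 k=1
t14.Δ1 m=1 d=0 f=0 b=0 c=0 g=1 h=1 clk=1 a=1 k=1
t14.Δ2 m=0 d=0 f=0 b=0 c=0 g=1 h=1 clk=1 a=1 k=1
t14.Δ3 m=0 d=0 f=0 b=0 c=0 g=1 h=0 clk=1 a=1 k=1
t14.Δ4 m=0 d=0 f=0 b=0 c=0 g=1 h=0 clk=1 a=0 k=1
t14.Δ5 m=0 d=1 f=0 b=0 c=0 g=1 h=0 clk=1 a=0 k=0
t14.Δ6 m=0 d=1 f=0 b=1 c=0 g=1 h=0 clk=1 a=0 k=1
t14.Δ7 m=0 d=1 f=0 b=0 c=0 g=1 h=0 clk=1 a=0 k=1
t15.Δ0 m=0 d=1 f=0 b=0 c=0 g=1 h=0 clk=1 a=0 k=1
t15.Δ1 m=0 d=1 f=0 b=0 c=0 g=1 h=0 clk=0 a=0 k=1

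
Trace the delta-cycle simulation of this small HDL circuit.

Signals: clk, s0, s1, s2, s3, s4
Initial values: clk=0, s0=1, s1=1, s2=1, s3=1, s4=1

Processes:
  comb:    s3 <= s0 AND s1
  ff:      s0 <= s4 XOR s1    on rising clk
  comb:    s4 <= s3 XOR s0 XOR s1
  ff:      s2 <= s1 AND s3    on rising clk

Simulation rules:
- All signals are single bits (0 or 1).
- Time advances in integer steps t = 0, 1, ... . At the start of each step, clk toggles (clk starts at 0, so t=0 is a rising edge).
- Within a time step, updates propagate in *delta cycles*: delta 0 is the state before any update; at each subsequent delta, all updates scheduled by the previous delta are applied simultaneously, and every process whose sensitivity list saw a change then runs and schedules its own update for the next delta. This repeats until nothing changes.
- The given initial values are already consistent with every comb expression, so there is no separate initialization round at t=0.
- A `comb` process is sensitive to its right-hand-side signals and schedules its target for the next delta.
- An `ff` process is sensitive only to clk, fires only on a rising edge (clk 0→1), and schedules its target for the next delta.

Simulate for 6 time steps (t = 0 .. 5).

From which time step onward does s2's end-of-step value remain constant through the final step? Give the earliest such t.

t=0 Δ0: s0=1 clk=0 s4=1 s2=1 s1=1 s3=1
  Δ1: clk:0→1
  Δ2: s0:1→0
  Δ3: s4:1→0, s3:1→0
  Δ4: s4:0→1
  (4Δ to stable)
t=1 Δ0: s0=0 clk=1 s4=1 s2=1 s1=1 s3=0
  Δ1: clk:1→0
  (1Δ to stable)
t=2 Δ0: s0=0 clk=0 s4=1 s2=1 s1=1 s3=0
  Δ1: clk:0→1
  Δ2: s2:1→0
  (2Δ to stable)
t=3 Δ0: s0=0 clk=1 s4=1 s2=0 s1=1 s3=0
  Δ1: clk:1→0
  (1Δ to stable)
t=4 Δ0: s0=0 clk=0 s4=1 s2=0 s1=1 s3=0
  Δ1: clk:0→1
  (1Δ to stable)
t=5 Δ0: s0=0 clk=1 s4=1 s2=0 s1=1 s3=0
  Δ1: clk:1→0
  (1Δ to stable)

2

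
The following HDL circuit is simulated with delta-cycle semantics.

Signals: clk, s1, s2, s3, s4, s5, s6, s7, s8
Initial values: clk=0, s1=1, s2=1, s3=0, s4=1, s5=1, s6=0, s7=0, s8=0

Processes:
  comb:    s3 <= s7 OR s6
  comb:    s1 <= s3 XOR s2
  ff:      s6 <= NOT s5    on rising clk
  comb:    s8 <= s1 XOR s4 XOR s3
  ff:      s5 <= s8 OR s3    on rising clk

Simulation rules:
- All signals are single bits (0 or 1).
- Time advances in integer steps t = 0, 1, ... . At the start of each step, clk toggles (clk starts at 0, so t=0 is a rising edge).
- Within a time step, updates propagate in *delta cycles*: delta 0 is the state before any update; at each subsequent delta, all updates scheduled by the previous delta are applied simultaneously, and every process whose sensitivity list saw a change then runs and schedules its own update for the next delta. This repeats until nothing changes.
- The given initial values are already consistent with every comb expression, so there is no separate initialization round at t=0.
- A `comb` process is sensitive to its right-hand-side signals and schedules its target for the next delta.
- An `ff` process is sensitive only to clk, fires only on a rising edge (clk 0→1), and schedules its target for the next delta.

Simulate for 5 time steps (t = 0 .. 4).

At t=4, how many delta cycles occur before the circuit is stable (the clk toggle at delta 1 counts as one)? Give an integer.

t=0 Δ0: clk=0 s7=0 s8=0 s4=1 s1=1 s3=0 s5=1 s2=1 s6=0
  Δ1: clk:0→1
  Δ2: s5:1→0
  (2Δ to stable)
t=1 Δ0: clk=1 s7=0 s8=0 s4=1 s1=1 s3=0 s5=0 s2=1 s6=0
  Δ1: clk:1→0
  (1Δ to stable)
t=2 Δ0: clk=0 s7=0 s8=0 s4=1 s1=1 s3=0 s5=0 s2=1 s6=0
  Δ1: clk:0→1
  Δ2: s6:0→1
  Δ3: s3:0→1
  Δ4: s8:0→1, s1:1→0
  Δ5: s8:1→0
  (5Δ to stable)
t=3 Δ0: clk=1 s7=0 s8=0 s4=1 s1=0 s3=1 s5=0 s2=1 s6=1
  Δ1: clk:1→0
  (1Δ to stable)
t=4 Δ0: clk=0 s7=0 s8=0 s4=1 s1=0 s3=1 s5=0 s2=1 s6=1
  Δ1: clk:0→1
  Δ2: s5:0→1
  (2Δ to stable)

2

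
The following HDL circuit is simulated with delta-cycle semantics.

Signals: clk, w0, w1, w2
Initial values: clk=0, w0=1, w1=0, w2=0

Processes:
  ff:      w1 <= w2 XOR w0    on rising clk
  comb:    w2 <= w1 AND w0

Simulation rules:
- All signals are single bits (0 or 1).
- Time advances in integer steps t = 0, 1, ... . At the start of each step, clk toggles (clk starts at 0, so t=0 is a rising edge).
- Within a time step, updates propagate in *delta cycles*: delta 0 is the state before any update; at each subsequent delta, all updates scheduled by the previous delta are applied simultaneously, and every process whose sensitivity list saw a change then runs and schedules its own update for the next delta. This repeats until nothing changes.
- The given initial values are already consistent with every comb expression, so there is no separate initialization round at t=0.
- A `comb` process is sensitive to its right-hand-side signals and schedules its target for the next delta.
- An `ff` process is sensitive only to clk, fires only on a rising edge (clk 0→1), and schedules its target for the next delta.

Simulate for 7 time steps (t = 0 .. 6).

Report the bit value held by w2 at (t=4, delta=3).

1

t=0 Δ0: w1=0 w2=0 w0=1 clk=0
  Δ1: clk:0→1
  Δ2: w1:0→1
  Δ3: w2:0→1
  (3Δ to stable)
t=1 Δ0: w1=1 w2=1 w0=1 clk=1
  Δ1: clk:1→0
  (1Δ to stable)
t=2 Δ0: w1=1 w2=1 w0=1 clk=0
  Δ1: clk:0→1
  Δ2: w1:1→0
  Δ3: w2:1→0
  (3Δ to stable)
t=3 Δ0: w1=0 w2=0 w0=1 clk=1
  Δ1: clk:1→0
  (1Δ to stable)
t=4 Δ0: w1=0 w2=0 w0=1 clk=0
  Δ1: clk:0→1
  Δ2: w1:0→1
  Δ3: w2:0→1
  (3Δ to stable)
t=5 Δ0: w1=1 w2=1 w0=1 clk=1
  Δ1: clk:1→0
  (1Δ to stable)
t=6 Δ0: w1=1 w2=1 w0=1 clk=0
  Δ1: clk:0→1
  Δ2: w1:1→0
  Δ3: w2:1→0
  (3Δ to stable)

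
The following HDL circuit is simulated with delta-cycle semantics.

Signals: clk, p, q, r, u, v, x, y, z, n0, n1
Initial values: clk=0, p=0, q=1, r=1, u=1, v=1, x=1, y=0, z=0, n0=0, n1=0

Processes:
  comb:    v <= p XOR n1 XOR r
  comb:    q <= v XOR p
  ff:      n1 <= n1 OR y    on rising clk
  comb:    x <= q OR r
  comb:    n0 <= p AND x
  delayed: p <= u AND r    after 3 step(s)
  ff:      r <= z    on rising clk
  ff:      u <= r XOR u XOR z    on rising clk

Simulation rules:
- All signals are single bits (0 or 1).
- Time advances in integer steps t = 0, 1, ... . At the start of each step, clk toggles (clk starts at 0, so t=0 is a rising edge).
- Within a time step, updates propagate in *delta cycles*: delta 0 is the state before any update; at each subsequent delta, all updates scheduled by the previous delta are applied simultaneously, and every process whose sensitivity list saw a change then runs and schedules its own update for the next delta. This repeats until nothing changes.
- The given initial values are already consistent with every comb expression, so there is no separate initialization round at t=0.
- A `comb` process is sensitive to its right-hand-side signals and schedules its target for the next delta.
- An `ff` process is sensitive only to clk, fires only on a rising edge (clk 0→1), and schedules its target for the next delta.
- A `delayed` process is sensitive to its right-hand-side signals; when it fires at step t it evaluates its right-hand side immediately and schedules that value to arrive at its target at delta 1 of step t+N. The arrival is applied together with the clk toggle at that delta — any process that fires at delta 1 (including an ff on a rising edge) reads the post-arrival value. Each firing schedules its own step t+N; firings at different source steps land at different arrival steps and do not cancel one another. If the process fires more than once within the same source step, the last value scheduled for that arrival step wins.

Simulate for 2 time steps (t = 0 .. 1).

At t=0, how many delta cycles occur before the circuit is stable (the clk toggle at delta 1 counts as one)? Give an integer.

5

t0.Δ0 clk=0 x=1 v=1 n1=0 p=0 z=0 u=1 n0=0 r=1 q=1 y=0
t0.Δ1 clk=1 x=1 v=1 n1=0 p=0 z=0 u=1 n0=0 r=1 q=1 y=0
t0.Δ2 clk=1 x=1 v=1 n1=0 p=0 z=0 u=0 n0=0 r=0 q=1 y=0
t0.Δ3 clk=1 x=1 v=0 n1=0 p=0 z=0 u=0 n0=0 r=0 q=1 y=0
t0.Δ4 clk=1 x=1 v=0 n1=0 p=0 z=0 u=0 n0=0 r=0 q=0 y=0
t0.Δ5 clk=1 x=0 v=0 n1=0 p=0 z=0 u=0 n0=0 r=0 q=0 y=0
t1.Δ0 clk=1 x=0 v=0 n1=0 p=0 z=0 u=0 n0=0 r=0 q=0 y=0
t1.Δ1 clk=0 x=0 v=0 n1=0 p=0 z=0 u=0 n0=0 r=0 q=0 y=0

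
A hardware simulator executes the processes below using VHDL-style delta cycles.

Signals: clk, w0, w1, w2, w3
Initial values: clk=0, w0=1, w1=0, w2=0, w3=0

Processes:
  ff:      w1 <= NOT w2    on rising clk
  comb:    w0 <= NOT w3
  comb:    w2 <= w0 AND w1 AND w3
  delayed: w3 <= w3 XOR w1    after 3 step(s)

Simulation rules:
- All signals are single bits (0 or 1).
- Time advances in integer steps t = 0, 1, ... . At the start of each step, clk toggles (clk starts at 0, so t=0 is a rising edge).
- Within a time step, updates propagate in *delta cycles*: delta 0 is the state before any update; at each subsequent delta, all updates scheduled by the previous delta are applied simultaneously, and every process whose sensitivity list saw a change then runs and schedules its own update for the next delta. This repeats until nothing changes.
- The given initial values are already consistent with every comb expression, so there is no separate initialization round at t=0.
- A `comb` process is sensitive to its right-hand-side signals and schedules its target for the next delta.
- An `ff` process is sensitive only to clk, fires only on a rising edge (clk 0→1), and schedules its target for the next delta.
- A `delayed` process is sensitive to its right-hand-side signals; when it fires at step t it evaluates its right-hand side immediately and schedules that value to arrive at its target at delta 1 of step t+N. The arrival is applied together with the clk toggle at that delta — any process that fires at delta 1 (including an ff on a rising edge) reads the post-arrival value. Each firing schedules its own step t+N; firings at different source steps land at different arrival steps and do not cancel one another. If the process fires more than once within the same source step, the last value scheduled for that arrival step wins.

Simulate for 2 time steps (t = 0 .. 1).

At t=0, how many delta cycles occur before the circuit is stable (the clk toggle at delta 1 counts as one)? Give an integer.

t0.Δ0 w1=0 clk=0 w0=1 w3=0 w2=0
t0.Δ1 w1=0 clk=1 w0=1 w3=0 w2=0
t0.Δ2 w1=1 clk=1 w0=1 w3=0 w2=0
t1.Δ0 w1=1 clk=1 w0=1 w3=0 w2=0
t1.Δ1 w1=1 clk=0 w0=1 w3=0 w2=0

2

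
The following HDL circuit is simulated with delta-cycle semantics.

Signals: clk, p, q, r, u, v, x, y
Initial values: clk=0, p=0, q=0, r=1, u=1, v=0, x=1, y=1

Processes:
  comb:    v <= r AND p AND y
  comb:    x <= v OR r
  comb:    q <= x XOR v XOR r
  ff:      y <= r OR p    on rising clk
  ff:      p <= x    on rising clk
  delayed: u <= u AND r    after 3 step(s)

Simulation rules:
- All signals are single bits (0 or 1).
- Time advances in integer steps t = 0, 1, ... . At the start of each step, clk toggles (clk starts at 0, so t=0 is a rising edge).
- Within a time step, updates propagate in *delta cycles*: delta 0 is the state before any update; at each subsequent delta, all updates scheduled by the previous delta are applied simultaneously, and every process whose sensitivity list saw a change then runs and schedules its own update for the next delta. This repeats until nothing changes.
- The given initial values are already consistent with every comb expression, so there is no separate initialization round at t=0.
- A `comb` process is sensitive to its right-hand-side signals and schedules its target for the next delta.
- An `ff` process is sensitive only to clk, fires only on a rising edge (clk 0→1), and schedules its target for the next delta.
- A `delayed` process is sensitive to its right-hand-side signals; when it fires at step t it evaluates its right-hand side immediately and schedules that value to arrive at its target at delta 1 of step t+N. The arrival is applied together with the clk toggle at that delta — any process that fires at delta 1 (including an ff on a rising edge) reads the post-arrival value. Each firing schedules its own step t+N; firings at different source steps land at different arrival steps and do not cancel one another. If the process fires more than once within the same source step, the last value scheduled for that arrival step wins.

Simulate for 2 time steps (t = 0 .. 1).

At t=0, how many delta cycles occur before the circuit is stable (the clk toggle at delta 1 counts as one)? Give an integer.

4

t0.Δ0 clk=0 y=1 x=1 p=0 q=0 v=0 u=1 r=1
t0.Δ1 clk=1 y=1 x=1 p=0 q=0 v=0 u=1 r=1
t0.Δ2 clk=1 y=1 x=1 p=1 q=0 v=0 u=1 r=1
t0.Δ3 clk=1 y=1 x=1 p=1 q=0 v=1 u=1 r=1
t0.Δ4 clk=1 y=1 x=1 p=1 q=1 v=1 u=1 r=1
t1.Δ0 clk=1 y=1 x=1 p=1 q=1 v=1 u=1 r=1
t1.Δ1 clk=0 y=1 x=1 p=1 q=1 v=1 u=1 r=1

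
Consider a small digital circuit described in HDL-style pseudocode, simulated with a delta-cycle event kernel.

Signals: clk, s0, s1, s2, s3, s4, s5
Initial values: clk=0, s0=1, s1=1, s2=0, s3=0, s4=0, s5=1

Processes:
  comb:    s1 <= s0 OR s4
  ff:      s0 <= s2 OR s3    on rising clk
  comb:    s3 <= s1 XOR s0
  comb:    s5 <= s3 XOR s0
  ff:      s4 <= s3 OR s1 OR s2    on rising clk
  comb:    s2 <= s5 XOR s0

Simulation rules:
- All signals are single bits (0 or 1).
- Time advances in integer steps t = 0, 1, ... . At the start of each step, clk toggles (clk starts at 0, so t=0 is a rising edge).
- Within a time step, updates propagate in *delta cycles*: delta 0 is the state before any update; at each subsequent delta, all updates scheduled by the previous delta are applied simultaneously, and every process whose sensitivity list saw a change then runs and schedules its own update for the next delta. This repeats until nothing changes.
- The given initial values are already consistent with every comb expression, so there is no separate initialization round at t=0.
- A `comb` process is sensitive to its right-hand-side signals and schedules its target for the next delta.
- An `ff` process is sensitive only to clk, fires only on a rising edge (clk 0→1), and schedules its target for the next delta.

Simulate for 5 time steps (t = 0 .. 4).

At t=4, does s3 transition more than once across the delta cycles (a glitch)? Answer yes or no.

no

[bits: clk,s3,s4,s5,s1,s0,s2]
t=0: Δ0=0001110 Δ1=1001110 Δ2=1011100 Δ3=1110101 Δ4=1111100 Δ5=1111101 | 5Δ
t=1: Δ0=1111101 Δ1=0111101 | 1Δ
t=2: Δ0=0111101 Δ1=1111101 Δ2=1111111 Δ3=1010110 Δ4=1011111 Δ5=1011110 | 5Δ
t=3: Δ0=1011110 Δ1=0011110 | 1Δ
t=4: Δ0=0011110 Δ1=1011110 Δ2=1011100 Δ3=1110101 Δ4=1111100 Δ5=1111101 | 5Δ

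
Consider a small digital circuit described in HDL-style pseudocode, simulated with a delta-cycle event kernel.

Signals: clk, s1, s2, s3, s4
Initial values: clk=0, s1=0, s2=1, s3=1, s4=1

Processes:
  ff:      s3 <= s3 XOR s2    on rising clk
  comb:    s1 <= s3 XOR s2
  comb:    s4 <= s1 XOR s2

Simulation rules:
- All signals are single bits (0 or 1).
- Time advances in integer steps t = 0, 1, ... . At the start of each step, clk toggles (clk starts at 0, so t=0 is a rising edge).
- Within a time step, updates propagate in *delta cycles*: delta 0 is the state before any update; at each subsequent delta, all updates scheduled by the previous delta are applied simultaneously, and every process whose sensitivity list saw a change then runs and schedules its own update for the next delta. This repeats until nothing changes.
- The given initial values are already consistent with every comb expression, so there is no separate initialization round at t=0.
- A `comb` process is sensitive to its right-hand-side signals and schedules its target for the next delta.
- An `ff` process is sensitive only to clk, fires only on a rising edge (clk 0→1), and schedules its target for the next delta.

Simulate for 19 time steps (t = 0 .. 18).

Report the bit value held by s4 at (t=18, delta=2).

0

[bits: s1,s2,s3,clk,s4]
t=0: Δ0=01101 Δ1=01111 Δ2=01011 Δ3=11011 Δ4=11010 | 4Δ
t=1: Δ0=11010 Δ1=11000 | 1Δ
t=2: Δ0=11000 Δ1=11010 Δ2=11110 Δ3=01110 Δ4=01111 | 4Δ
t=3: Δ0=01111 Δ1=01101 | 1Δ
t=4: Δ0=01101 Δ1=01111 Δ2=01011 Δ3=11011 Δ4=11010 | 4Δ
t=5: Δ0=11010 Δ1=11000 | 1Δ
t=6: Δ0=11000 Δ1=11010 Δ2=11110 Δ3=01110 Δ4=01111 | 4Δ
t=7: Δ0=01111 Δ1=01101 | 1Δ
t=8: Δ0=01101 Δ1=01111 Δ2=01011 Δ3=11011 Δ4=11010 | 4Δ
t=9: Δ0=11010 Δ1=11000 | 1Δ
t=10: Δ0=11000 Δ1=11010 Δ2=11110 Δ3=01110 Δ4=01111 | 4Δ
t=11: Δ0=01111 Δ1=01101 | 1Δ
t=12: Δ0=01101 Δ1=01111 Δ2=01011 Δ3=11011 Δ4=11010 | 4Δ
t=13: Δ0=11010 Δ1=11000 | 1Δ
t=14: Δ0=11000 Δ1=11010 Δ2=11110 Δ3=01110 Δ4=01111 | 4Δ
t=15: Δ0=01111 Δ1=01101 | 1Δ
t=16: Δ0=01101 Δ1=01111 Δ2=01011 Δ3=11011 Δ4=11010 | 4Δ
t=17: Δ0=11010 Δ1=11000 | 1Δ
t=18: Δ0=11000 Δ1=11010 Δ2=11110 Δ3=01110 Δ4=01111 | 4Δ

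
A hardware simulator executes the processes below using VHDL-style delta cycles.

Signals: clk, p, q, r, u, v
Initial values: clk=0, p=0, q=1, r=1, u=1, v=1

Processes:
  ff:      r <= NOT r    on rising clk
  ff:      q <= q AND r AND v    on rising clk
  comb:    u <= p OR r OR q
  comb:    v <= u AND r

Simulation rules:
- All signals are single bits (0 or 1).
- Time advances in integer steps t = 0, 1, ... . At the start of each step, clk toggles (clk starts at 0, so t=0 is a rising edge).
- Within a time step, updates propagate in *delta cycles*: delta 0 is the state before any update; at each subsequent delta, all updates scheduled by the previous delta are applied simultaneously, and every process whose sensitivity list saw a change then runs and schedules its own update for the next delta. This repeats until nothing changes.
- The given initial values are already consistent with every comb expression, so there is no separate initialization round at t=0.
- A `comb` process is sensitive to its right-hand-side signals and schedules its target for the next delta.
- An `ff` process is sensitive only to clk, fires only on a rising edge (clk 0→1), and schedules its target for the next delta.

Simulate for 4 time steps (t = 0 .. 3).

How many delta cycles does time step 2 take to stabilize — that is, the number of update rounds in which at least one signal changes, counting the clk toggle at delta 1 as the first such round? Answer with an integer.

3

t0.Δ0 q=1 v=1 u=1 p=0 clk=0 r=1
t0.Δ1 q=1 v=1 u=1 p=0 clk=1 r=1
t0.Δ2 q=1 v=1 u=1 p=0 clk=1 r=0
t0.Δ3 q=1 v=0 u=1 p=0 clk=1 r=0
t1.Δ0 q=1 v=0 u=1 p=0 clk=1 r=0
t1.Δ1 q=1 v=0 u=1 p=0 clk=0 r=0
t2.Δ0 q=1 v=0 u=1 p=0 clk=0 r=0
t2.Δ1 q=1 v=0 u=1 p=0 clk=1 r=0
t2.Δ2 q=0 v=0 u=1 p=0 clk=1 r=1
t2.Δ3 q=0 v=1 u=1 p=0 clk=1 r=1
t3.Δ0 q=0 v=1 u=1 p=0 clk=1 r=1
t3.Δ1 q=0 v=1 u=1 p=0 clk=0 r=1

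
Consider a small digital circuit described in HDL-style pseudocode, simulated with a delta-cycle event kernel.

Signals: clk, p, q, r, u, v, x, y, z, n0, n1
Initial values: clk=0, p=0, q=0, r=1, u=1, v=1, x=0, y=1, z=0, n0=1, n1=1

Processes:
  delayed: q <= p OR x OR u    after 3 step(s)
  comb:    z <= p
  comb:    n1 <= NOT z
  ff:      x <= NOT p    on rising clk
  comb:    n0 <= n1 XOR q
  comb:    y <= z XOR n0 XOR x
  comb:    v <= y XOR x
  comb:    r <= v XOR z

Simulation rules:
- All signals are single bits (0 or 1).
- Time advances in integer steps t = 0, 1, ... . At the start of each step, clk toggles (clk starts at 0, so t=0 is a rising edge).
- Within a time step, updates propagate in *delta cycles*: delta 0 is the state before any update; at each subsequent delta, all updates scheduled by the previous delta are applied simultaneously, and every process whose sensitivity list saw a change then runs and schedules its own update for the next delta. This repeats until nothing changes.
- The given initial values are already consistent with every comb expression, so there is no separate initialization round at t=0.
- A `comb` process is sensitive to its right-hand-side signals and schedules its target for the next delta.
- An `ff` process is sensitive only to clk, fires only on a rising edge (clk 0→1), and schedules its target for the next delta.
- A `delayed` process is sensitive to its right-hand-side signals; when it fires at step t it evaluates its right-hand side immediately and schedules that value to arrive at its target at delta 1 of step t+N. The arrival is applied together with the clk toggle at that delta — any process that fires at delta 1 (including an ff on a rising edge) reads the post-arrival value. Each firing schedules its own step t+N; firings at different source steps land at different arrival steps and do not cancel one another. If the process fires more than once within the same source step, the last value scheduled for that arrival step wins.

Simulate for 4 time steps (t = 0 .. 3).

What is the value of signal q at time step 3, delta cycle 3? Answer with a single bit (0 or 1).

1

t0.Δ0 z=0 y=1 clk=0 x=0 n1=1 v=1 n0=1 u=1 q=0 p=0 r=1
t0.Δ1 z=0 y=1 clk=1 x=0 n1=1 v=1 n0=1 u=1 q=0 p=0 r=1
t0.Δ2 z=0 y=1 clk=1 x=1 n1=1 v=1 n0=1 u=1 q=0 p=0 r=1
t0.Δ3 z=0 y=0 clk=1 x=1 n1=1 v=0 n0=1 u=1 q=0 p=0 r=1
t0.Δ4 z=0 y=0 clk=1 x=1 n1=1 v=1 n0=1 u=1 q=0 p=0 r=0
t0.Δ5 z=0 y=0 clk=1 x=1 n1=1 v=1 n0=1 u=1 q=0 p=0 r=1
t1.Δ0 z=0 y=0 clk=1 x=1 n1=1 v=1 n0=1 u=1 q=0 p=0 r=1
t1.Δ1 z=0 y=0 clk=0 x=1 n1=1 v=1 n0=1 u=1 q=0 p=0 r=1
t2.Δ0 z=0 y=0 clk=0 x=1 n1=1 v=1 n0=1 u=1 q=0 p=0 r=1
t2.Δ1 z=0 y=0 clk=1 x=1 n1=1 v=1 n0=1 u=1 q=0 p=0 r=1
t3.Δ0 z=0 y=0 clk=1 x=1 n1=1 v=1 n0=1 u=1 q=0 p=0 r=1
t3.Δ1 z=0 y=0 clk=0 x=1 n1=1 v=1 n0=1 u=1 q=1 p=0 r=1
t3.Δ2 z=0 y=0 clk=0 x=1 n1=1 v=1 n0=0 u=1 q=1 p=0 r=1
t3.Δ3 z=0 y=1 clk=0 x=1 n1=1 v=1 n0=0 u=1 q=1 p=0 r=1
t3.Δ4 z=0 y=1 clk=0 x=1 n1=1 v=0 n0=0 u=1 q=1 p=0 r=1
t3.Δ5 z=0 y=1 clk=0 x=1 n1=1 v=0 n0=0 u=1 q=1 p=0 r=0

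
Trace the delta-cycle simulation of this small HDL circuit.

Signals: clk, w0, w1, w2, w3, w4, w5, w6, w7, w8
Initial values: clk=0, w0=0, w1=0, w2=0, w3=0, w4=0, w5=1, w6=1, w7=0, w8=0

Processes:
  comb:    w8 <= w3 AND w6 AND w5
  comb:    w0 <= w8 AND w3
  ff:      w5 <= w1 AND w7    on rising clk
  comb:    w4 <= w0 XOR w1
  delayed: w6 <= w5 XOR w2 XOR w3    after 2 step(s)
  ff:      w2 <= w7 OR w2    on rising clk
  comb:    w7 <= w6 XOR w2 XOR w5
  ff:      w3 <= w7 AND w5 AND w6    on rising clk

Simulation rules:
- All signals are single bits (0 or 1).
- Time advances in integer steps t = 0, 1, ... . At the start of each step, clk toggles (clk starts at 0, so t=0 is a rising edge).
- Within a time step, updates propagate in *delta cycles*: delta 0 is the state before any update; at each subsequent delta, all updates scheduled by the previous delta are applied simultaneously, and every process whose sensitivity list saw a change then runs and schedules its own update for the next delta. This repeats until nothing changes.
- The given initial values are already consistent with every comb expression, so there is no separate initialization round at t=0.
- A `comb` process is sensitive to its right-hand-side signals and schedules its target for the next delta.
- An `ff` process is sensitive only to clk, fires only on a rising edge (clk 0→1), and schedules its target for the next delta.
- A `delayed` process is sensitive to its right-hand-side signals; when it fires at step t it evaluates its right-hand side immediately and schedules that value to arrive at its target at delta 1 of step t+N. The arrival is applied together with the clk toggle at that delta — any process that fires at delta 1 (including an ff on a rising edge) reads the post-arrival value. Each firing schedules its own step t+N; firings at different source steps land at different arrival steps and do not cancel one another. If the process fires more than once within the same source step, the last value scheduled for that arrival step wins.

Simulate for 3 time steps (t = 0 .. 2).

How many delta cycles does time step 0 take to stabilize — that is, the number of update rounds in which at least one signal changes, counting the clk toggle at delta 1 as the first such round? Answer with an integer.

3

t=0 Δ0: w5=1 w6=1 clk=0 w3=0 w7=0 w2=0 w4=0 w1=0 w0=0 w8=0
  Δ1: clk:0→1
  Δ2: w5:1→0
  Δ3: w7:0→1
  (3Δ to stable)
t=1 Δ0: w5=0 w6=1 clk=1 w3=0 w7=1 w2=0 w4=0 w1=0 w0=0 w8=0
  Δ1: clk:1→0
  (1Δ to stable)
t=2 Δ0: w5=0 w6=1 clk=0 w3=0 w7=1 w2=0 w4=0 w1=0 w0=0 w8=0
  Δ1: w6:1→0, clk:0→1
  Δ2: w7:1→0, w2:0→1
  Δ3: w7:0→1
  (3Δ to stable)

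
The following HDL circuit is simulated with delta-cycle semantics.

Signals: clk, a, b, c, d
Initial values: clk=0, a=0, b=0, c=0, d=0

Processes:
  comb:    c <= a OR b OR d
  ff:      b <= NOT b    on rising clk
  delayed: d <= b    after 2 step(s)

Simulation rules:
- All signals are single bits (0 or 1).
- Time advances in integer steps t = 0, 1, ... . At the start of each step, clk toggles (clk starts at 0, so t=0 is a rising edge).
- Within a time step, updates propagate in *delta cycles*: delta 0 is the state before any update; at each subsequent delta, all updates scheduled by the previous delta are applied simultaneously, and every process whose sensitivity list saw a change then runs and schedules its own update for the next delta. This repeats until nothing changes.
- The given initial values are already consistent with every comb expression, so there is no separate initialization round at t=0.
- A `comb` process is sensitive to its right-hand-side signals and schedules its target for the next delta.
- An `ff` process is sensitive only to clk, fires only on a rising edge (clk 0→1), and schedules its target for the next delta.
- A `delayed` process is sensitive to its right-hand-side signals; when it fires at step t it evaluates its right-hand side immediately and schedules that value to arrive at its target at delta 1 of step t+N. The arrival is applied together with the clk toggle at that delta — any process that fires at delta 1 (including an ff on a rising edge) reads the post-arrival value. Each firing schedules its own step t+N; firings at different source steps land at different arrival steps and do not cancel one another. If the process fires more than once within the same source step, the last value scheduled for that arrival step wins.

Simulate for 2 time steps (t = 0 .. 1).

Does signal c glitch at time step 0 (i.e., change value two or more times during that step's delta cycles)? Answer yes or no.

no

t=0 Δ0: d=0 b=0 a=0 c=0 clk=0
  Δ1: clk:0→1
  Δ2: b:0→1
  Δ3: c:0→1
  (3Δ to stable)
t=1 Δ0: d=0 b=1 a=0 c=1 clk=1
  Δ1: clk:1→0
  (1Δ to stable)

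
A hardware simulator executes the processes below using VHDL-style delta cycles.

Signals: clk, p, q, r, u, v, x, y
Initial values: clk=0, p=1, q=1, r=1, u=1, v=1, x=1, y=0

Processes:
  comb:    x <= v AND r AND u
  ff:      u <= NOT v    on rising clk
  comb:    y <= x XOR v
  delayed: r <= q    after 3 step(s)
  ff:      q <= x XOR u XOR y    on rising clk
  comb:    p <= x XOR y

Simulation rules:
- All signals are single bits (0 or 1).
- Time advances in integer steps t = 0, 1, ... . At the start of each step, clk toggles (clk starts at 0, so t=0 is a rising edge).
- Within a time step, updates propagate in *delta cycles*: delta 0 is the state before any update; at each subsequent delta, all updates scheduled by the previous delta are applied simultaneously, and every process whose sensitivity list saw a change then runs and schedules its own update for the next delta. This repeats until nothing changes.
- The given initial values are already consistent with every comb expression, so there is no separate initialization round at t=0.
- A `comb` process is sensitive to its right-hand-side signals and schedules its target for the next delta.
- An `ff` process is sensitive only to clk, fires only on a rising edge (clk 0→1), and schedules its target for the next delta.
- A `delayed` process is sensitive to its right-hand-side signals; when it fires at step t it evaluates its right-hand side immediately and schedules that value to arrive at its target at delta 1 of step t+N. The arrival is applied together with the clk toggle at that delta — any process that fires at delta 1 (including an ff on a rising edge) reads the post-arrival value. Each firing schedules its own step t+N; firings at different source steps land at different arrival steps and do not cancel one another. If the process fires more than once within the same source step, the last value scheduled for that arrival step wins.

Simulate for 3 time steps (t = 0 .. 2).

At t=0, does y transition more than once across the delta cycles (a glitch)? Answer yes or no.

no

[bits: v,y,u,p,clk,q,x,r]
t=0: Δ0=10110111 Δ1=10111111 Δ2=10011011 Δ3=10011001 Δ4=11001001 Δ5=11011001 | 5Δ
t=1: Δ0=11011001 Δ1=11010001 | 1Δ
t=2: Δ0=11010001 Δ1=11011001 Δ2=11011101 | 2Δ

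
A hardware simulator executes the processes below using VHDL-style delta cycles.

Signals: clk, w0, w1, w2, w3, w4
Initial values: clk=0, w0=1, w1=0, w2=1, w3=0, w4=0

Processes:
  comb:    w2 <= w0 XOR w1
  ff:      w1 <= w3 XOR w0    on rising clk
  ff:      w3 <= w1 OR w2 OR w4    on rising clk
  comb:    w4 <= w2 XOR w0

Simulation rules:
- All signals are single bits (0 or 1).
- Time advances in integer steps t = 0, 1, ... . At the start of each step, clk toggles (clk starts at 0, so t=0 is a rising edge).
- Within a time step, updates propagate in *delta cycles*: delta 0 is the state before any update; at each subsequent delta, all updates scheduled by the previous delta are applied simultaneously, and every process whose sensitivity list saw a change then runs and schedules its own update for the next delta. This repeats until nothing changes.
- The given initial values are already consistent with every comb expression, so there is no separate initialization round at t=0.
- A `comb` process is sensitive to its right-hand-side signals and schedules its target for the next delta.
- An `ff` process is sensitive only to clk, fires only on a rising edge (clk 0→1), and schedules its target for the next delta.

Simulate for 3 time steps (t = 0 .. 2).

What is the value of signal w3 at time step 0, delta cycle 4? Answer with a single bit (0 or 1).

[bits: w1,w3,clk,w2,w0,w4]
t=0: Δ0=000110 Δ1=001110 Δ2=111110 Δ3=111010 Δ4=111011 | 4Δ
t=1: Δ0=111011 Δ1=110011 | 1Δ
t=2: Δ0=110011 Δ1=111011 Δ2=011011 Δ3=011111 Δ4=011110 | 4Δ

1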